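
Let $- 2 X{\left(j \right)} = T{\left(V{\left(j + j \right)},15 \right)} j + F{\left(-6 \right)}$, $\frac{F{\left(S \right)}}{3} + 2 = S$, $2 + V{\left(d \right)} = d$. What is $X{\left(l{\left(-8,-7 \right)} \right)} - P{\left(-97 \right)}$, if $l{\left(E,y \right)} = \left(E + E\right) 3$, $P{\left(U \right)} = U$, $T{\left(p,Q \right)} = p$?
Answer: $-2243$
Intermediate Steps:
$V{\left(d \right)} = -2 + d$
$F{\left(S \right)} = -6 + 3 S$
$l{\left(E,y \right)} = 6 E$ ($l{\left(E,y \right)} = 2 E 3 = 6 E$)
$X{\left(j \right)} = 12 - \frac{j \left(-2 + 2 j\right)}{2}$ ($X{\left(j \right)} = - \frac{\left(-2 + \left(j + j\right)\right) j + \left(-6 + 3 \left(-6\right)\right)}{2} = - \frac{\left(-2 + 2 j\right) j - 24}{2} = - \frac{j \left(-2 + 2 j\right) - 24}{2} = - \frac{-24 + j \left(-2 + 2 j\right)}{2} = 12 - \frac{j \left(-2 + 2 j\right)}{2}$)
$X{\left(l{\left(-8,-7 \right)} \right)} - P{\left(-97 \right)} = \left(12 - 6 \left(-8\right) \left(-1 + 6 \left(-8\right)\right)\right) - -97 = \left(12 - - 48 \left(-1 - 48\right)\right) + 97 = \left(12 - \left(-48\right) \left(-49\right)\right) + 97 = \left(12 - 2352\right) + 97 = -2340 + 97 = -2243$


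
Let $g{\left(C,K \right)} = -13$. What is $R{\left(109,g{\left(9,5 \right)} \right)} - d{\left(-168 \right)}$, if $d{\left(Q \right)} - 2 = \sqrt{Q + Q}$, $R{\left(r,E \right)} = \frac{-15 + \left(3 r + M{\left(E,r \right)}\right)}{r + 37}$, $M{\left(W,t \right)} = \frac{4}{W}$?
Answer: $\frac{128}{949} - 4 i \sqrt{21} \approx 0.13488 - 18.33 i$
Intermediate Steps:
$R{\left(r,E \right)} = \frac{-15 + 3 r + \frac{4}{E}}{37 + r}$ ($R{\left(r,E \right)} = \frac{-15 + \left(3 r + \frac{4}{E}\right)}{r + 37} = \frac{-15 + 3 r + \frac{4}{E}}{37 + r}$)
$d{\left(Q \right)} = 2 + \sqrt{2} \sqrt{Q}$ ($d{\left(Q \right)} = 2 + \sqrt{Q + Q} = 2 + \sqrt{2 Q} = 2 + \sqrt{2} \sqrt{Q}$)
$R{\left(109,g{\left(9,5 \right)} \right)} - d{\left(-168 \right)} = \frac{4 + 3 \left(-13\right) \left(-5 + 109\right)}{\left(-13\right) \left(37 + 109\right)} - \left(2 + \sqrt{2} \sqrt{-168}\right) = - \frac{4 + 3 \left(-13\right) 104}{13 \cdot 146} - \left(2 + \sqrt{2} \cdot 2 i \sqrt{42}\right) = \left(- \frac{1}{13}\right) \frac{1}{146} \left(4 - 4056\right) - \left(2 + 4 i \sqrt{21}\right) = \left(- \frac{1}{13}\right) \frac{1}{146} \left(-4052\right) - \left(2 + 4 i \sqrt{21}\right) = \frac{2026}{949} - \left(2 + 4 i \sqrt{21}\right) = \frac{128}{949} - 4 i \sqrt{21}$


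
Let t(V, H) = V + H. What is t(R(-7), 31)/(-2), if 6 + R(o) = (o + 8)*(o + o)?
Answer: -11/2 ≈ -5.5000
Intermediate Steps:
R(o) = -6 + 2*o*(8 + o) (R(o) = -6 + (o + 8)*(o + o) = -6 + (8 + o)*(2*o) = -6 + 2*o*(8 + o))
t(V, H) = H + V
t(R(-7), 31)/(-2) = (31 + (-6 + 2*(-7)² + 16*(-7)))/(-2) = (31 + (-6 + 2*49 - 112))*(-½) = (31 + (-6 + 98 - 112))*(-½) = (31 - 20)*(-½) = 11*(-½) = -11/2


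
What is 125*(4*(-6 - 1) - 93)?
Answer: -15125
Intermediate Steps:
125*(4*(-6 - 1) - 93) = 125*(4*(-7) - 93) = 125*(-28 - 93) = 125*(-121) = -15125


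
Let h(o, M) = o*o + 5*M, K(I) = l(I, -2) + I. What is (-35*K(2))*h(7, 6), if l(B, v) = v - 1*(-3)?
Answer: -8295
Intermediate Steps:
l(B, v) = 3 + v (l(B, v) = v + 3 = 3 + v)
K(I) = 1 + I (K(I) = (3 - 2) + I = 1 + I)
h(o, M) = o² + 5*M
(-35*K(2))*h(7, 6) = (-35*(1 + 2))*(7² + 5*6) = (-35*3)*(49 + 30) = -105*79 = -8295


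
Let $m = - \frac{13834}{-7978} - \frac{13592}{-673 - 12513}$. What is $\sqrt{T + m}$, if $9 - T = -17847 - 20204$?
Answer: $\frac{\sqrt{26326586701951101665}}{26299477} \approx 195.1$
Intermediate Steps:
$T = 38060$ ($T = 9 - \left(-17847 - 20204\right) = 9 - -38051 = 9 + 38051 = 38060$)
$m = \frac{72713025}{26299477}$ ($m = \left(-13834\right) \left(- \frac{1}{7978}\right) - \frac{13592}{-673 - 12513} = \frac{6917}{3989} - \frac{13592}{-13186} = \frac{6917}{3989} - - \frac{6796}{6593} = \frac{6917}{3989} + \frac{6796}{6593} = \frac{72713025}{26299477} \approx 2.7648$)
$\sqrt{T + m} = \sqrt{38060 + \frac{72713025}{26299477}} = \sqrt{\frac{1001030807645}{26299477}} = \frac{\sqrt{26326586701951101665}}{26299477}$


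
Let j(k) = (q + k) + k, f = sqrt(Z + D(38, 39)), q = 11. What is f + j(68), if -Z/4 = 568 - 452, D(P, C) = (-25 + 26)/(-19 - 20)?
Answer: 147 + I*sqrt(705783)/39 ≈ 147.0 + 21.541*I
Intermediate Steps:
D(P, C) = -1/39 (D(P, C) = 1/(-39) = 1*(-1/39) = -1/39)
Z = -464 (Z = -4*(568 - 452) = -4*116 = -464)
f = I*sqrt(705783)/39 (f = sqrt(-464 - 1/39) = sqrt(-18097/39) = I*sqrt(705783)/39 ≈ 21.541*I)
j(k) = 11 + 2*k (j(k) = (11 + k) + k = 11 + 2*k)
f + j(68) = I*sqrt(705783)/39 + (11 + 2*68) = I*sqrt(705783)/39 + (11 + 136) = I*sqrt(705783)/39 + 147 = 147 + I*sqrt(705783)/39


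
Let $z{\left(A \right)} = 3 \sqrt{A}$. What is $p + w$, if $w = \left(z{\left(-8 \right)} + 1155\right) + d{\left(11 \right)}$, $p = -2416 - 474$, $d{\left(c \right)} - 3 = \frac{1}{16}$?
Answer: $- \frac{27711}{16} + 6 i \sqrt{2} \approx -1731.9 + 8.4853 i$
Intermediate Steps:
$d{\left(c \right)} = \frac{49}{16}$ ($d{\left(c \right)} = 3 + \frac{1}{16} = \frac{49}{16}$)
$p = -2890$ ($p = -2416 - 474 = -2890$)
$w = \frac{18529}{16} + 6 i \sqrt{2}$ ($w = \left(3 \sqrt{-8} + 1155\right) + \frac{49}{16} = \left(3 \cdot 2 i \sqrt{2} + 1155\right) + \frac{49}{16} = \left(6 i \sqrt{2} + 1155\right) + \frac{49}{16} = \left(1155 + 6 i \sqrt{2}\right) + \frac{49}{16} = \frac{18529}{16} + 6 i \sqrt{2} \approx 1158.1 + 8.4853 i$)
$p + w = -2890 + \left(\frac{18529}{16} + 6 i \sqrt{2}\right) = - \frac{27711}{16} + 6 i \sqrt{2}$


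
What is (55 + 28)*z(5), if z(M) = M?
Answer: 415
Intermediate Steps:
(55 + 28)*z(5) = (55 + 28)*5 = 83*5 = 415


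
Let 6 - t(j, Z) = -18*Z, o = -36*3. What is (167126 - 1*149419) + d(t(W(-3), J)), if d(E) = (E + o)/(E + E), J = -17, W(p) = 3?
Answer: 442692/25 ≈ 17708.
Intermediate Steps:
o = -108
t(j, Z) = 6 + 18*Z (t(j, Z) = 6 - (-18)*Z = 6 + 18*Z)
d(E) = (-108 + E)/(2*E) (d(E) = (E - 108)/(E + E) = (-108 + E)/((2*E)) = (-108 + E)*(1/(2*E)) = (-108 + E)/(2*E))
(167126 - 1*149419) + d(t(W(-3), J)) = (167126 - 1*149419) + (-108 + (6 + 18*(-17)))/(2*(6 + 18*(-17))) = (167126 - 149419) + (-108 + (6 - 306))/(2*(6 - 306)) = 17707 + (1/2)*(-108 - 300)/(-300) = 17707 + (1/2)*(-1/300)*(-408) = 17707 + 17/25 = 442692/25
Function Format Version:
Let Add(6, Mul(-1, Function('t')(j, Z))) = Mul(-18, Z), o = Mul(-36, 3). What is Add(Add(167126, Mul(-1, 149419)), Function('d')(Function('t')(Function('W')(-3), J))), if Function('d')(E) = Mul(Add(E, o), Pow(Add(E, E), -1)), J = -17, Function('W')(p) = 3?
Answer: Rational(442692, 25) ≈ 17708.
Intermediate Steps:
o = -108
Function('t')(j, Z) = Add(6, Mul(18, Z)) (Function('t')(j, Z) = Add(6, Mul(-1, Mul(-18, Z))) = Add(6, Mul(18, Z)))
Function('d')(E) = Mul(Rational(1, 2), Pow(E, -1), Add(-108, E)) (Function('d')(E) = Mul(Add(E, -108), Pow(Add(E, E), -1)) = Mul(Add(-108, E), Pow(Mul(2, E), -1)) = Mul(Add(-108, E), Mul(Rational(1, 2), Pow(E, -1))) = Mul(Rational(1, 2), Pow(E, -1), Add(-108, E)))
Add(Add(167126, Mul(-1, 149419)), Function('d')(Function('t')(Function('W')(-3), J))) = Add(Add(167126, Mul(-1, 149419)), Mul(Rational(1, 2), Pow(Add(6, Mul(18, -17)), -1), Add(-108, Add(6, Mul(18, -17))))) = Add(Add(167126, -149419), Mul(Rational(1, 2), Pow(Add(6, -306), -1), Add(-108, Add(6, -306)))) = Add(17707, Mul(Rational(1, 2), Pow(-300, -1), Add(-108, -300))) = Add(17707, Mul(Rational(1, 2), Rational(-1, 300), -408)) = Add(17707, Rational(17, 25)) = Rational(442692, 25)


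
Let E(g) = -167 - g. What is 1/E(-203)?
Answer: 1/36 ≈ 0.027778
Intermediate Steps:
1/E(-203) = 1/(-167 - 1*(-203)) = 1/(-167 + 203) = 1/36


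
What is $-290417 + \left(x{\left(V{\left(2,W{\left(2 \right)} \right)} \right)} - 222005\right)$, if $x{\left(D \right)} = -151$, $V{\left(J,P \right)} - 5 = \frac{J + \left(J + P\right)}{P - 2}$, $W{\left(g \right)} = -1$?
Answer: $-512573$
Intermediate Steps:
$V{\left(J,P \right)} = 5 + \frac{P + 2 J}{-2 + P}$ ($V{\left(J,P \right)} = 5 + \frac{J + \left(J + P\right)}{P - 2} = 5 + \frac{P + 2 J}{-2 + P}$)
$-290417 + \left(x{\left(V{\left(2,W{\left(2 \right)} \right)} \right)} - 222005\right) = -290417 - 222156 = -512573$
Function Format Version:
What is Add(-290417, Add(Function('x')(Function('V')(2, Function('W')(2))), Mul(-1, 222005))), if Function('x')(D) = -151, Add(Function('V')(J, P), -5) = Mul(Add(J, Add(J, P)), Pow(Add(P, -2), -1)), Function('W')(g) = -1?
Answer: -512573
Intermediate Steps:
Function('V')(J, P) = Add(5, Mul(Pow(Add(-2, P), -1), Add(P, Mul(2, J)))) (Function('V')(J, P) = Add(5, Mul(Add(J, Add(J, P)), Pow(Add(P, -2), -1))) = Add(5, Mul(Add(P, Mul(2, J)), Pow(Add(-2, P), -1))) = Add(5, Mul(Pow(Add(-2, P), -1), Add(P, Mul(2, J)))))
Add(-290417, Add(Function('x')(Function('V')(2, Function('W')(2))), Mul(-1, 222005))) = Add(-290417, Add(-151, Mul(-1, 222005))) = Add(-290417, Add(-151, -222005)) = Add(-290417, -222156) = -512573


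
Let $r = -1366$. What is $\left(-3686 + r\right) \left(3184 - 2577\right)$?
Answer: $-3066564$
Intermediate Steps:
$\left(-3686 + r\right) \left(3184 - 2577\right) = \left(-3686 - 1366\right) \left(3184 - 2577\right) = \left(-5052\right) 607 = -3066564$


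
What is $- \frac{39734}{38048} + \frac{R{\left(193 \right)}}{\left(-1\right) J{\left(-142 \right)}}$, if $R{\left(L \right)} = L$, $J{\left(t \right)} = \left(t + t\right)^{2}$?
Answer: $- \frac{6273689}{5993749} \approx -1.0467$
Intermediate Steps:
$J{\left(t \right)} = 4 t^{2}$ ($J{\left(t \right)} = \left(2 t\right)^{2} = 4 t^{2}$)
$- \frac{39734}{38048} + \frac{R{\left(193 \right)}}{\left(-1\right) J{\left(-142 \right)}} = - \frac{39734}{38048} + \frac{193}{\left(-1\right) 4 \left(-142\right)^{2}} = \left(-39734\right) \frac{1}{38048} + \frac{193}{\left(-1\right) 4 \cdot 20164} = - \frac{19867}{19024} + \frac{193}{\left(-1\right) 80656} = - \frac{19867}{19024} + \frac{193}{-80656} = - \frac{19867}{19024} + 193 \left(- \frac{1}{80656}\right) = - \frac{19867}{19024} - \frac{193}{80656} = - \frac{6273689}{5993749}$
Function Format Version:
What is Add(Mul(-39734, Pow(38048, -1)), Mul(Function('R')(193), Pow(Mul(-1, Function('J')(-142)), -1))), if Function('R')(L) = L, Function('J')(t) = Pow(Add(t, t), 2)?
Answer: Rational(-6273689, 5993749) ≈ -1.0467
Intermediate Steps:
Function('J')(t) = Mul(4, Pow(t, 2)) (Function('J')(t) = Pow(Mul(2, t), 2) = Mul(4, Pow(t, 2)))
Add(Mul(-39734, Pow(38048, -1)), Mul(Function('R')(193), Pow(Mul(-1, Function('J')(-142)), -1))) = Add(Mul(-39734, Pow(38048, -1)), Mul(193, Pow(Mul(-1, Mul(4, Pow(-142, 2))), -1))) = Add(Mul(-39734, Rational(1, 38048)), Mul(193, Pow(Mul(-1, Mul(4, 20164)), -1))) = Add(Rational(-19867, 19024), Mul(193, Pow(Mul(-1, 80656), -1))) = Add(Rational(-19867, 19024), Mul(193, Pow(-80656, -1))) = Add(Rational(-19867, 19024), Mul(193, Rational(-1, 80656))) = Add(Rational(-19867, 19024), Rational(-193, 80656)) = Rational(-6273689, 5993749)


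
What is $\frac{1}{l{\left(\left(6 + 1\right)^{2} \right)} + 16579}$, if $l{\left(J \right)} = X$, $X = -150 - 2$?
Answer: $\frac{1}{16427} \approx 6.0875 \cdot 10^{-5}$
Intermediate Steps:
$X = -152$ ($X = -150 - 2 = -152$)
$l{\left(J \right)} = -152$
$\frac{1}{l{\left(\left(6 + 1\right)^{2} \right)} + 16579} = \frac{1}{-152 + 16579} = \frac{1}{16427}$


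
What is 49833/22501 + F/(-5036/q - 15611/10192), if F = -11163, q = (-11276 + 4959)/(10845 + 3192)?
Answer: 19726957752626649/16209208481031557 ≈ 1.2170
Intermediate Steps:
q = -6317/14037 ≈ -0.45003
49833/22501 + F/(-5036/q - 15611/10192) = 49833/22501 - 11163/(-5036/(-6317/14037) - 15611/10192) = 49833*(1/22501) - 11163/(-5036*(-14037/6317) - 15611*1/10192) = 49833/22501 - 11163/(70690332/6317 - 15611/10192) = 49833/22501 - 11163/720377249057/64382864 = 49833/22501 - 11163*64382864/720377249057 = 49833/22501 - 718705910832/720377249057 = 19726957752626649/16209208481031557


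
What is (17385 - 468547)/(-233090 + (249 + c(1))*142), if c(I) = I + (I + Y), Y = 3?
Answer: 225581/98511 ≈ 2.2899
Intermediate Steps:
c(I) = 3 + 2*I (c(I) = I + (I + 3) = I + (3 + I) = 3 + 2*I)
(17385 - 468547)/(-233090 + (249 + c(1))*142) = (17385 - 468547)/(-233090 + (249 + (3 + 2*1))*142) = -451162/(-233090 + (249 + (3 + 2))*142) = -451162/(-233090 + (249 + 5)*142) = -451162/(-233090 + 254*142) = -451162/(-233090 + 36068) = -451162/(-197022) = -451162*(-1/197022) = 225581/98511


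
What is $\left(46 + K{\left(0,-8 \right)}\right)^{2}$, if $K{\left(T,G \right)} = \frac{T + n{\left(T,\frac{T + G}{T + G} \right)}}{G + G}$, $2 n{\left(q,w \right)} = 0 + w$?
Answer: $\frac{2163841}{1024} \approx 2113.1$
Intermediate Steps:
$n{\left(q,w \right)} = \frac{w}{2}$ ($n{\left(q,w \right)} = \frac{0 + w}{2} = \frac{w}{2}$)
$K{\left(T,G \right)} = \frac{\frac{1}{2} + T}{2 G}$ ($K{\left(T,G \right)} = \frac{T + \frac{\left(T + G\right) \frac{1}{T + G}}{2}}{G + G} = \frac{T + \frac{\left(G + T\right) \frac{1}{G + T}}{2}}{2 G} = \left(T + \frac{1}{2} \cdot 1\right) \frac{1}{2 G} = \left(T + \frac{1}{2}\right) \frac{1}{2 G} = \left(\frac{1}{2} + T\right) \frac{1}{2 G} = \frac{\frac{1}{2} + T}{2 G}$)
$\left(46 + K{\left(0,-8 \right)}\right)^{2} = \left(46 + \frac{1 + 2 \cdot 0}{4 \left(-8\right)}\right)^{2} = \left(46 + \frac{1}{4} \left(- \frac{1}{8}\right) \left(1 + 0\right)\right)^{2} = \left(46 + \frac{1}{4} \left(- \frac{1}{8}\right) 1\right)^{2} = \left(46 - \frac{1}{32}\right)^{2} = \left(\frac{1471}{32}\right)^{2} = \frac{2163841}{1024}$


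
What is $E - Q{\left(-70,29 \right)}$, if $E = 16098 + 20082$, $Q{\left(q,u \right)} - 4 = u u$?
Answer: $35335$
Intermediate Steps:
$Q{\left(q,u \right)} = 4 + u^{2}$ ($Q{\left(q,u \right)} = 4 + u u = 4 + u^{2}$)
$E = 36180$
$E - Q{\left(-70,29 \right)} = 36180 - \left(4 + 29^{2}\right) = 36180 - \left(4 + 841\right) = 36180 - 845 = 35335$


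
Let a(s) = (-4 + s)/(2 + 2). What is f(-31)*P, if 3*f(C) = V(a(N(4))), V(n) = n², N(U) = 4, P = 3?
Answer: 0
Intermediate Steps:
a(s) = -1 + s/4 (a(s) = (-4 + s)/4 = (-4 + s)*(¼) = -1 + s/4)
f(C) = 0 (f(C) = (-1 + (¼)*4)²/3 = (-1 + 1)²/3 = (⅓)*0² = (⅓)*0 = 0)
f(-31)*P = 0*3 = 0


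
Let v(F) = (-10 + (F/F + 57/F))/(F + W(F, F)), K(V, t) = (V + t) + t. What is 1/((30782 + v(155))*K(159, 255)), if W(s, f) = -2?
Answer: 2635/54262871872 ≈ 4.8560e-8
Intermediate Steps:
K(V, t) = V + 2*t
v(F) = (-9 + 57/F)/(-2 + F) (v(F) = (-10 + (F/F + 57/F))/(F - 2) = (-10 + (1 + 57/F))/(-2 + F) = (-9 + 57/F)/(-2 + F))
1/((30782 + v(155))*K(159, 255)) = 1/((30782 + 3*(19 - 3*155)/(155*(-2 + 155)))*(159 + 2*255)) = 1/((30782 + 3*(1/155)*(19 - 465)/153)*(159 + 510)) = 1/((30782 + 3*(1/155)*(1/153)*(-446))*669) = (1/669)/(30782 - 446/7905) = (1/669)/(243331264/7905) = (7905/243331264)*(1/669) = 2635/54262871872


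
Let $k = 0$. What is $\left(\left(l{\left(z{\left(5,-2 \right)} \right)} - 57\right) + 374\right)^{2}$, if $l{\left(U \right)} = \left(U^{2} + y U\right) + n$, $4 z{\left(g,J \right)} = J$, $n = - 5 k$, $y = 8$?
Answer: $\frac{1570009}{16} \approx 98126.0$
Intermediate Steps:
$n = 0$ ($n = \left(-5\right) 0 = 0$)
$z{\left(g,J \right)} = \frac{J}{4}$
$l{\left(U \right)} = U^{2} + 8 U$ ($l{\left(U \right)} = \left(U^{2} + 8 U\right) + 0 = U^{2} + 8 U$)
$\left(\left(l{\left(z{\left(5,-2 \right)} \right)} - 57\right) + 374\right)^{2} = \left(\left(\frac{1}{4} \left(-2\right) \left(8 + \frac{1}{4} \left(-2\right)\right) - 57\right) + 374\right)^{2} = \left(\left(- \frac{8 - \frac{1}{2}}{2} - 57\right) + 374\right)^{2} = \left(\left(\left(- \frac{1}{2}\right) \frac{15}{2} - 57\right) + 374\right)^{2} = \left(\left(- \frac{15}{4} - 57\right) + 374\right)^{2} = \left(- \frac{243}{4} + 374\right)^{2} = \left(\frac{1253}{4}\right)^{2} = \frac{1570009}{16}$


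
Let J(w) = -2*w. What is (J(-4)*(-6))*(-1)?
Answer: 48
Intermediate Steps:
(J(-4)*(-6))*(-1) = (-2*(-4)*(-6))*(-1) = (8*(-6))*(-1) = -48*(-1) = 48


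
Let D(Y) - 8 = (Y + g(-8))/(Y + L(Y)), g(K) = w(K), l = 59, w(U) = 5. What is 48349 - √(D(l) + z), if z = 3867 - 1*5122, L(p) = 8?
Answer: 48349 - I*√5593495/67 ≈ 48349.0 - 35.299*I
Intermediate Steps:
g(K) = 5
D(Y) = 8 + (5 + Y)/(8 + Y) (D(Y) = 8 + (Y + 5)/(Y + 8) = 8 + (5 + Y)/(8 + Y))
z = -1255 (z = 3867 - 5122 = -1255)
48349 - √(D(l) + z) = 48349 - √(3*(23 + 3*59)/(8 + 59) - 1255) = 48349 - √(3*(23 + 177)/67 - 1255) = 48349 - √(3*(1/67)*200 - 1255) = 48349 - √(600/67 - 1255) = 48349 - √(-83485/67) = 48349 - I*√5593495/67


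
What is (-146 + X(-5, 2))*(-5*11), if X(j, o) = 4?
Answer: 7810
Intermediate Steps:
(-146 + X(-5, 2))*(-5*11) = (-146 + 4)*(-5*11) = -142*(-55) = 7810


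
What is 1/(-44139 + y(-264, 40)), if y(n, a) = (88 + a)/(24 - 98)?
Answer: -37/1633207 ≈ -2.2655e-5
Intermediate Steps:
y(n, a) = -44/37 - a/74 (y(n, a) = (88 + a)/(-74) = (88 + a)*(-1/74) = -44/37 - a/74)
1/(-44139 + y(-264, 40)) = 1/(-44139 + (-44/37 - 1/74*40)) = 1/(-44139 + (-44/37 - 20/37)) = 1/(-44139 - 64/37) = 1/(-1633207/37) = -37/1633207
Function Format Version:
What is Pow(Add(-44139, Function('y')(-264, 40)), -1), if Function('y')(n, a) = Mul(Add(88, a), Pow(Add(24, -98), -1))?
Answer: Rational(-37, 1633207) ≈ -2.2655e-5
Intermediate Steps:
Function('y')(n, a) = Add(Rational(-44, 37), Mul(Rational(-1, 74), a)) (Function('y')(n, a) = Mul(Add(88, a), Pow(-74, -1)) = Mul(Add(88, a), Rational(-1, 74)) = Add(Rational(-44, 37), Mul(Rational(-1, 74), a)))
Pow(Add(-44139, Function('y')(-264, 40)), -1) = Pow(Add(-44139, Add(Rational(-44, 37), Mul(Rational(-1, 74), 40))), -1) = Pow(Add(-44139, Add(Rational(-44, 37), Rational(-20, 37))), -1) = Pow(Add(-44139, Rational(-64, 37)), -1) = Pow(Rational(-1633207, 37), -1) = Rational(-37, 1633207)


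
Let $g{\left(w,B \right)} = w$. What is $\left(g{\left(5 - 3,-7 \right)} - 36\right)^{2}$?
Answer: $1156$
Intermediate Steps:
$\left(g{\left(5 - 3,-7 \right)} - 36\right)^{2} = \left(\left(5 - 3\right) - 36\right)^{2} = \left(2 - 36\right)^{2} = \left(-34\right)^{2} = 1156$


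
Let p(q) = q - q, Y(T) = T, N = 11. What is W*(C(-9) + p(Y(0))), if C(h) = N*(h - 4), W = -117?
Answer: 16731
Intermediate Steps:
p(q) = 0
C(h) = -44 + 11*h (C(h) = 11*(h - 4) = 11*(-4 + h) = -44 + 11*h)
W*(C(-9) + p(Y(0))) = -117*((-44 + 11*(-9)) + 0) = -117*((-44 - 99) + 0) = -117*(-143 + 0) = -117*(-143) = 16731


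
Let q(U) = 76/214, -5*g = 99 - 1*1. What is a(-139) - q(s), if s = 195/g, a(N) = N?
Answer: -14911/107 ≈ -139.36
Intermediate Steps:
g = -98/5 (g = -(99 - 1*1)/5 = -(99 - 1)/5 = -⅕*98 = -98/5 ≈ -19.600)
s = -975/98 (s = 195/(-98/5) = 195*(-5/98) = -975/98 ≈ -9.9490)
q(U) = 38/107 (q(U) = 76*(1/214) = 38/107)
a(-139) - q(s) = -139 - 1*38/107 = -139 - 38/107 = -14911/107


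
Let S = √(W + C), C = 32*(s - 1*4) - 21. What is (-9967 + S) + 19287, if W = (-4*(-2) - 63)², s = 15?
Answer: 9320 + 2*√839 ≈ 9377.9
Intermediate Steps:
W = 3025 (W = (8 - 63)² = (-55)² = 3025)
C = 331 (C = 32*(15 - 1*4) - 21 = 32*(15 - 4) - 21 = 32*11 - 21 = 352 - 21 = 331)
S = 2*√839 (S = √(3025 + 331) = √3356 = 2*√839 ≈ 57.931)
(-9967 + S) + 19287 = (-9967 + 2*√839) + 19287 = 9320 + 2*√839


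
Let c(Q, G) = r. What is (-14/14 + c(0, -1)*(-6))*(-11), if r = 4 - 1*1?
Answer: 209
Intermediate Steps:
r = 3 (r = 4 - 1 = 3)
c(Q, G) = 3
(-14/14 + c(0, -1)*(-6))*(-11) = (-14/14 + 3*(-6))*(-11) = (-14*1/14 - 18)*(-11) = (-1 - 18)*(-11) = -19*(-11) = 209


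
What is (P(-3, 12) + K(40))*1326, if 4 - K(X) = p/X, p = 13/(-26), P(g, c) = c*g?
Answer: -1696617/40 ≈ -42415.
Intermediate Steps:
p = -½ (p = 13*(-1/26) = -½ ≈ -0.50000)
K(X) = 4 + 1/(2*X) (K(X) = 4 - (-1)/(2*X) = 4 + 1/(2*X))
(P(-3, 12) + K(40))*1326 = (12*(-3) + (4 + (½)/40))*1326 = (-36 + (4 + (½)*(1/40)))*1326 = (-36 + (4 + 1/80))*1326 = (-36 + 321/80)*1326 = -2559/80*1326 = -1696617/40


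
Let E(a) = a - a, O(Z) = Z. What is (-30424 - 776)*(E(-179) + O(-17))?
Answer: 530400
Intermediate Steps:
E(a) = 0
(-30424 - 776)*(E(-179) + O(-17)) = (-30424 - 776)*(0 - 17) = -31200*(-17) = 530400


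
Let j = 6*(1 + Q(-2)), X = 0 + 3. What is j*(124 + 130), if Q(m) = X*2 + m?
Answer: 7620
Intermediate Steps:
X = 3
Q(m) = 6 + m (Q(m) = 3*2 + m = 6 + m)
j = 30 (j = 6*(1 + (6 - 2)) = 6*(1 + 4) = 6*5 = 30)
j*(124 + 130) = 30*(124 + 130) = 30*254 = 7620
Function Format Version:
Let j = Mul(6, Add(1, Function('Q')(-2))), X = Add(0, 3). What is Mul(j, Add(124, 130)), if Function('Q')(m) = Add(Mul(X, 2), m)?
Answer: 7620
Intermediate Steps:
X = 3
Function('Q')(m) = Add(6, m) (Function('Q')(m) = Add(Mul(3, 2), m) = Add(6, m))
j = 30 (j = Mul(6, Add(1, Add(6, -2))) = Mul(6, Add(1, 4)) = Mul(6, 5) = 30)
Mul(j, Add(124, 130)) = Mul(30, Add(124, 130)) = Mul(30, 254) = 7620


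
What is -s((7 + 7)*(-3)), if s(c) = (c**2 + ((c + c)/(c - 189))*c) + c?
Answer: -18774/11 ≈ -1706.7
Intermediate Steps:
s(c) = c + c**2 + 2*c**2/(-189 + c) (s(c) = (c**2 + ((2*c)/(-189 + c))*c) + c = (c**2 + (2*c/(-189 + c))*c) + c = (c**2 + 2*c**2/(-189 + c)) + c = c + c**2 + 2*c**2/(-189 + c))
-s((7 + 7)*(-3)) = -(7 + 7)*(-3)*(-189 + ((7 + 7)*(-3))**2 - 186*(7 + 7)*(-3))/(-189 + (7 + 7)*(-3)) = -14*(-3)*(-189 + (14*(-3))**2 - 2604*(-3))/(-189 + 14*(-3)) = -(-42)*(-189 + (-42)**2 - 186*(-42))/(-189 - 42) = -(-42)*(-189 + 1764 + 7812)/(-231) = -(-42)*(-1)*9387/231 = -1*18774/11 = -18774/11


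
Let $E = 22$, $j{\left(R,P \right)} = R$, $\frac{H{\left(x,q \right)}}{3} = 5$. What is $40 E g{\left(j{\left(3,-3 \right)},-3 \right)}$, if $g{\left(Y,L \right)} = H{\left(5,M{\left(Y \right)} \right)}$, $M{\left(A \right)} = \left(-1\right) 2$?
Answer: $13200$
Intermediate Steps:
$M{\left(A \right)} = -2$
$H{\left(x,q \right)} = 15$ ($H{\left(x,q \right)} = 3 \cdot 5 = 15$)
$g{\left(Y,L \right)} = 15$
$40 E g{\left(j{\left(3,-3 \right)},-3 \right)} = 40 \cdot 22 \cdot 15 = 880 \cdot 15 = 13200$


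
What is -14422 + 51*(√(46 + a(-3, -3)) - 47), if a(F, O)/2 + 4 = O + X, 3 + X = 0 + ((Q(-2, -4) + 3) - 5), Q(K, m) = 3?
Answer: -16819 + 102*√7 ≈ -16549.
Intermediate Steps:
X = -2 (X = -3 + (0 + ((3 + 3) - 5)) = -3 + (0 + (6 - 5)) = -3 + (0 + 1) = -3 + 1 = -2)
a(F, O) = -12 + 2*O (a(F, O) = -8 + 2*(O - 2) = -8 + 2*(-2 + O) = -8 + (-4 + 2*O) = -12 + 2*O)
-14422 + 51*(√(46 + a(-3, -3)) - 47) = -14422 + 51*(√(46 + (-12 + 2*(-3))) - 47) = -14422 + 51*(√(46 + (-12 - 6)) - 47) = -14422 + 51*(√(46 - 18) - 47) = -14422 + 51*(√28 - 47) = -14422 + 51*(2*√7 - 47) = -14422 + 51*(-47 + 2*√7) = -14422 + (-2397 + 102*√7) = -16819 + 102*√7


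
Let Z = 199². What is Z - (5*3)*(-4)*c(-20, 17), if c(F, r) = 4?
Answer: 39841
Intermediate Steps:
Z = 39601
Z - (5*3)*(-4)*c(-20, 17) = 39601 - (5*3)*(-4)*4 = 39601 - 15*(-4)*4 = 39601 - (-60)*4 = 39601 - 1*(-240) = 39601 + 240 = 39841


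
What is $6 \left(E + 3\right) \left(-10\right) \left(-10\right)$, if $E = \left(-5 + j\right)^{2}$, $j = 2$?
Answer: $7200$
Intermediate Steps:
$E = 9$ ($E = \left(-5 + 2\right)^{2} = \left(-3\right)^{2} = 9$)
$6 \left(E + 3\right) \left(-10\right) \left(-10\right) = 6 \left(9 + 3\right) \left(-10\right) \left(-10\right) = 6 \cdot 12 \left(-10\right) \left(-10\right) = 72 \left(-10\right) \left(-10\right) = \left(-720\right) \left(-10\right) = 7200$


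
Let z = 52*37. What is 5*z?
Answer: 9620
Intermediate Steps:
z = 1924
5*z = 5*1924 = 9620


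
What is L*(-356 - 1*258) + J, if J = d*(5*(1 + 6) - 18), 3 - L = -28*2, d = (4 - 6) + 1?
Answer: -36243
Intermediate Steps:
d = -1 (d = -2 + 1 = -1)
L = 59 (L = 3 - (-28)*2 = 3 - 1*(-56) = 3 + 56 = 59)
J = -17 (J = -(5*(1 + 6) - 18) = -(5*7 - 18) = -(35 - 18) = -1*17 = -17)
L*(-356 - 1*258) + J = 59*(-356 - 1*258) - 17 = 59*(-356 - 258) - 17 = 59*(-614) - 17 = -36226 - 17 = -36243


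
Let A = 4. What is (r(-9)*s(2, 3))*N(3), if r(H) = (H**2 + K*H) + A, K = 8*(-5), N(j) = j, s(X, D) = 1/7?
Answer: 1335/7 ≈ 190.71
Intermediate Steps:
s(X, D) = 1/7
K = -40
r(H) = 4 + H**2 - 40*H (r(H) = (H**2 - 40*H) + 4 = 4 + H**2 - 40*H)
(r(-9)*s(2, 3))*N(3) = ((4 + (-9)**2 - 40*(-9))*(1/7))*3 = ((4 + 81 + 360)*(1/7))*3 = (445*(1/7))*3 = (445/7)*3 = 1335/7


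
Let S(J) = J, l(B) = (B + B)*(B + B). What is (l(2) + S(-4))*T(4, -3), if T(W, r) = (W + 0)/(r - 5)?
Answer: -6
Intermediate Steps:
l(B) = 4*B² (l(B) = (2*B)*(2*B) = 4*B²)
T(W, r) = W/(-5 + r)
(l(2) + S(-4))*T(4, -3) = (4*2² - 4)*(4/(-5 - 3)) = (4*4 - 4)*(4/(-8)) = (16 - 4)*(4*(-⅛)) = 12*(-½) = -6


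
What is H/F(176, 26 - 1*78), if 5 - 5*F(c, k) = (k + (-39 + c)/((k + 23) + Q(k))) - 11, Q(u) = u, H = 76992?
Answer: 6236352/1129 ≈ 5523.8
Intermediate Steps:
F(c, k) = 16/5 - k/5 - (-39 + c)/(5*(23 + 2*k)) (F(c, k) = 1 - ((k + (-39 + c)/((k + 23) + k)) - 11)/5 = 1 - ((k + (-39 + c)/((23 + k) + k)) - 11)/5 = 1 - ((k + (-39 + c)/(23 + 2*k)) - 11)/5 = 1 - (-11 + k + (-39 + c)/(23 + 2*k))/5 = 1 + (11/5 - k/5 - (-39 + c)/(5*(23 + 2*k))) = 16/5 - k/5 - (-39 + c)/(5*(23 + 2*k)))
H/F(176, 26 - 1*78) = 76992/(((407 - 1*176 - 2*(26 - 1*78)² + 9*(26 - 1*78))/(5*(23 + 2*(26 - 1*78))))) = 76992/(((407 - 176 - 2*(26 - 78)² + 9*(26 - 78))/(5*(23 + 2*(26 - 78))))) = 76992/(((407 - 176 - 2*(-52)² + 9*(-52))/(5*(23 + 2*(-52))))) = 76992/(((407 - 176 - 2*2704 - 468)/(5*(23 - 104)))) = 76992/(((⅕)*(407 - 176 - 5408 - 468)/(-81))) = 76992/(((⅕)*(-1/81)*(-5645))) = 76992/(1129/81) = 76992*(81/1129) = 6236352/1129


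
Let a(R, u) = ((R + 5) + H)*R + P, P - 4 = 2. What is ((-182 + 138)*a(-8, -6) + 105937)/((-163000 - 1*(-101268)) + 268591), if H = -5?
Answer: 102857/206859 ≈ 0.49723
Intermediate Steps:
P = 6 (P = 4 + 2 = 6)
a(R, u) = 6 + R² (a(R, u) = ((R + 5) - 5)*R + 6 = ((5 + R) - 5)*R + 6 = R*R + 6 = R² + 6 = 6 + R²)
((-182 + 138)*a(-8, -6) + 105937)/((-163000 - 1*(-101268)) + 268591) = ((-182 + 138)*(6 + (-8)²) + 105937)/((-163000 - 1*(-101268)) + 268591) = (-44*(6 + 64) + 105937)/((-163000 + 101268) + 268591) = (-44*70 + 105937)/(-61732 + 268591) = (-3080 + 105937)/206859 = 102857*(1/206859) = 102857/206859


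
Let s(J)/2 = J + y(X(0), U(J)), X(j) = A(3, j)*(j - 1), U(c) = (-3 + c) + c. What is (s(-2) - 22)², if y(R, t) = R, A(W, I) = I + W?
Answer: 1024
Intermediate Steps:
U(c) = -3 + 2*c
X(j) = (-1 + j)*(3 + j) (X(j) = (j + 3)*(j - 1) = (3 + j)*(-1 + j) = (-1 + j)*(3 + j))
s(J) = -6 + 2*J (s(J) = 2*(J + (-1 + 0)*(3 + 0)) = 2*(J - 1*3) = 2*(J - 3) = 2*(-3 + J) = -6 + 2*J)
(s(-2) - 22)² = ((-6 + 2*(-2)) - 22)² = ((-6 - 4) - 22)² = (-10 - 22)² = (-32)² = 1024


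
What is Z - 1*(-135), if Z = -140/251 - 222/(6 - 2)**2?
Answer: 242099/2008 ≈ 120.57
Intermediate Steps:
Z = -28981/2008 (Z = -140*1/251 - 222/(4**2) = -140/251 - 222/16 = -140/251 - 222*1/16 = -140/251 - 111/8 = -28981/2008 ≈ -14.433)
Z - 1*(-135) = -28981/2008 - 1*(-135) = -28981/2008 + 135 = 242099/2008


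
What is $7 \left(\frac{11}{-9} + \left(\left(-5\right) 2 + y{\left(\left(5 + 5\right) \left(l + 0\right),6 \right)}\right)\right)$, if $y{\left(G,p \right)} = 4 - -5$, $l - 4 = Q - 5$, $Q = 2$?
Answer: $- \frac{140}{9} \approx -15.556$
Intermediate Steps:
$l = 1$ ($l = 4 + \left(2 - 5\right) = 4 - 3 = 1$)
$y{\left(G,p \right)} = 9$ ($y{\left(G,p \right)} = 4 + 5 = 9$)
$7 \left(\frac{11}{-9} + \left(\left(-5\right) 2 + y{\left(\left(5 + 5\right) \left(l + 0\right),6 \right)}\right)\right) = 7 \left(\frac{11}{-9} + \left(\left(-5\right) 2 + 9\right)\right) = 7 \left(11 \left(- \frac{1}{9}\right) + \left(-10 + 9\right)\right) = 7 \left(- \frac{11}{9} - 1\right) = 7 \left(- \frac{20}{9}\right) = - \frac{140}{9}$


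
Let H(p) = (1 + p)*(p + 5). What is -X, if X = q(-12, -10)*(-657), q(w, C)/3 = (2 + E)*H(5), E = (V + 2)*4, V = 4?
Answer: 3074760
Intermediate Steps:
H(p) = (1 + p)*(5 + p)
E = 24 (E = (4 + 2)*4 = 6*4 = 24)
q(w, C) = 4680 (q(w, C) = 3*((2 + 24)*(5 + 5² + 6*5)) = 3*(26*(5 + 25 + 30)) = 3*(26*60) = 3*1560 = 4680)
X = -3074760 (X = 4680*(-657) = -3074760)
-X = -1*(-3074760) = 3074760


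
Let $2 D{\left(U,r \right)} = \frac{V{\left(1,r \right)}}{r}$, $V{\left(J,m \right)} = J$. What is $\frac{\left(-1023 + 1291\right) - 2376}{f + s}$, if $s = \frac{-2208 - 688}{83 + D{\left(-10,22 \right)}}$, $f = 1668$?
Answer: $- \frac{1925131}{1491445} \approx -1.2908$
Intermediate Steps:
$D{\left(U,r \right)} = \frac{1}{2 r}$ ($D{\left(U,r \right)} = \frac{1 \frac{1}{r}}{2} = \frac{1}{2 r}$)
$s = - \frac{127424}{3653}$ ($s = \frac{-2208 - 688}{83 + \frac{1}{2 \cdot 22}} = - \frac{2896}{83 + \frac{1}{2} \cdot \frac{1}{22}} = - \frac{2896}{83 + \frac{1}{44}} = - \frac{2896}{\frac{3653}{44}} = \left(-2896\right) \frac{44}{3653} = - \frac{127424}{3653} \approx -34.882$)
$\frac{\left(-1023 + 1291\right) - 2376}{f + s} = \frac{\left(-1023 + 1291\right) - 2376}{1668 - \frac{127424}{3653}} = \frac{268 - 2376}{\frac{5965780}{3653}} = \left(-2108\right) \frac{3653}{5965780} = - \frac{1925131}{1491445}$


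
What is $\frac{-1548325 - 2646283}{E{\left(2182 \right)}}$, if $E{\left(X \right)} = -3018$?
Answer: $\frac{2097304}{1509} \approx 1389.9$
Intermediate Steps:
$\frac{-1548325 - 2646283}{E{\left(2182 \right)}} = \frac{-1548325 - 2646283}{-3018} = \left(-4194608\right) \left(- \frac{1}{3018}\right) = \frac{2097304}{1509}$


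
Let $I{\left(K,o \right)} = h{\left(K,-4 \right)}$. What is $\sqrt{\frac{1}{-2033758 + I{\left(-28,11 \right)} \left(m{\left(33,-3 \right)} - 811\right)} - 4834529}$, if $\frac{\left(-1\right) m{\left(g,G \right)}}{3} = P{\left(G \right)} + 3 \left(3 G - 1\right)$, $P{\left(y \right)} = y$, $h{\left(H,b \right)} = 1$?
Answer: $\frac{i \sqrt{20010445153540330570}}{2034470} \approx 2198.8 i$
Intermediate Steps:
$m{\left(g,G \right)} = 9 - 30 G$ ($m{\left(g,G \right)} = - 3 \left(G + 3 \left(3 G - 1\right)\right) = - 3 \left(G + 3 \left(-1 + 3 G\right)\right) = - 3 \left(G + \left(-3 + 9 G\right)\right) = - 3 \left(-3 + 10 G\right) = 9 - 30 G$)
$I{\left(K,o \right)} = 1$
$\sqrt{\frac{1}{-2033758 + I{\left(-28,11 \right)} \left(m{\left(33,-3 \right)} - 811\right)} - 4834529} = \sqrt{\frac{1}{-2033758 + 1 \left(\left(9 - -90\right) - 811\right)} - 4834529} = \sqrt{\frac{1}{-2033758 + 1 \left(\left(9 + 90\right) - 811\right)} - 4834529} = \sqrt{\frac{1}{-2033758 + 1 \left(99 - 811\right)} - 4834529} = \sqrt{\frac{1}{-2033758 + 1 \left(-712\right)} - 4834529} = \sqrt{\frac{1}{-2033758 - 712} - 4834529} = \sqrt{\frac{1}{-2034470} - 4834529} = \sqrt{- \frac{1}{2034470} - 4834529} = \sqrt{- \frac{9835704214631}{2034470}} = \frac{i \sqrt{20010445153540330570}}{2034470}$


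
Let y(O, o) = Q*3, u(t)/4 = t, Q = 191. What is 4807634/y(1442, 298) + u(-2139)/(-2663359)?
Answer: 12804460185194/1526104707 ≈ 8390.3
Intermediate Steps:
u(t) = 4*t
y(O, o) = 573 (y(O, o) = 191*3 = 573)
4807634/y(1442, 298) + u(-2139)/(-2663359) = 4807634/573 + (4*(-2139))/(-2663359) = 4807634*(1/573) - 8556*(-1/2663359) = 4807634/573 + 8556/2663359 = 12804460185194/1526104707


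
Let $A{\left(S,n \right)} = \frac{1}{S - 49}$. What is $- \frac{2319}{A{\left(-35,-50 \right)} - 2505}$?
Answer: $\frac{194796}{210421} \approx 0.92574$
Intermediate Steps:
$A{\left(S,n \right)} = \frac{1}{-49 + S}$
$- \frac{2319}{A{\left(-35,-50 \right)} - 2505} = - \frac{2319}{\frac{1}{-49 - 35} - 2505} = - \frac{2319}{\frac{1}{-84} - 2505} = - \frac{2319}{- \frac{1}{84} - 2505} = - \frac{2319}{- \frac{210421}{84}} = \left(-2319\right) \left(- \frac{84}{210421}\right) = \frac{194796}{210421}$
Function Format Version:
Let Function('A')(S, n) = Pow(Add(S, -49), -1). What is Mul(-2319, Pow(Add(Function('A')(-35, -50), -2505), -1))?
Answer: Rational(194796, 210421) ≈ 0.92574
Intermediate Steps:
Function('A')(S, n) = Pow(Add(-49, S), -1)
Mul(-2319, Pow(Add(Function('A')(-35, -50), -2505), -1)) = Mul(-2319, Pow(Add(Pow(Add(-49, -35), -1), -2505), -1)) = Mul(-2319, Pow(Add(Pow(-84, -1), -2505), -1)) = Mul(-2319, Pow(Add(Rational(-1, 84), -2505), -1)) = Mul(-2319, Pow(Rational(-210421, 84), -1)) = Mul(-2319, Rational(-84, 210421)) = Rational(194796, 210421)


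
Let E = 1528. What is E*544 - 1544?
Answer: 829688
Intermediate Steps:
E*544 - 1544 = 1528*544 - 1544 = 831232 - 1544 = 829688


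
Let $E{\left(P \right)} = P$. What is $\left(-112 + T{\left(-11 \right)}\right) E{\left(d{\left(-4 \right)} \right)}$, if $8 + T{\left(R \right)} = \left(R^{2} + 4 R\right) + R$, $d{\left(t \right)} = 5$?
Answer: $-270$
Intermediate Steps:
$T{\left(R \right)} = -8 + R^{2} + 5 R$ ($T{\left(R \right)} = -8 + \left(\left(R^{2} + 4 R\right) + R\right) = -8 + \left(R^{2} + 5 R\right) = -8 + R^{2} + 5 R$)
$\left(-112 + T{\left(-11 \right)}\right) E{\left(d{\left(-4 \right)} \right)} = \left(-112 + \left(-8 + \left(-11\right)^{2} + 5 \left(-11\right)\right)\right) 5 = \left(-112 - -58\right) 5 = \left(-112 + 58\right) 5 = \left(-54\right) 5 = -270$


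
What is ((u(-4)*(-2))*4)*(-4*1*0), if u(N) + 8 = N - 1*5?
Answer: 0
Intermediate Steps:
u(N) = -13 + N (u(N) = -8 + (N - 1*5) = -8 + (N - 5) = -8 + (-5 + N) = -13 + N)
((u(-4)*(-2))*4)*(-4*1*0) = (((-13 - 4)*(-2))*4)*(-4*1*0) = (-17*(-2)*4)*(-4*0) = (34*4)*0 = 136*0 = 0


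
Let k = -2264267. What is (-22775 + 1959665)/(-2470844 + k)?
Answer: -1936890/4735111 ≈ -0.40905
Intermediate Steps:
(-22775 + 1959665)/(-2470844 + k) = (-22775 + 1959665)/(-2470844 - 2264267) = 1936890/(-4735111) = 1936890*(-1/4735111) = -1936890/4735111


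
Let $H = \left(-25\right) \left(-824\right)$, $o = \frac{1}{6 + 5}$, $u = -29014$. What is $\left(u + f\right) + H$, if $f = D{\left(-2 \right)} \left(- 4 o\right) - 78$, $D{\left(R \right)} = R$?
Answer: $- \frac{93404}{11} \approx -8491.3$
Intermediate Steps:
$o = \frac{1}{11} \approx 0.090909$
$H = 20600$
$f = - \frac{850}{11}$ ($f = - 2 \left(\left(-4\right) \frac{1}{11}\right) - 78 = \left(-2\right) \left(- \frac{4}{11}\right) - 78 = \frac{8}{11} - 78 = - \frac{850}{11} \approx -77.273$)
$\left(u + f\right) + H = \left(-29014 - \frac{850}{11}\right) + 20600 = - \frac{320004}{11} + 20600 = - \frac{93404}{11}$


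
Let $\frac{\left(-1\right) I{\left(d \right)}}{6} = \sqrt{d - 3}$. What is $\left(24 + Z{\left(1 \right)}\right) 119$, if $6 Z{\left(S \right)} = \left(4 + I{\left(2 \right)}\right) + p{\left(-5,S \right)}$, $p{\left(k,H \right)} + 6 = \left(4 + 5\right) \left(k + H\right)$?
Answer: $\frac{6307}{3} - 119 i \approx 2102.3 - 119.0 i$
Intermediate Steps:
$p{\left(k,H \right)} = -6 + 9 H + 9 k$ ($p{\left(k,H \right)} = -6 + \left(4 + 5\right) \left(k + H\right) = -6 + 9 \left(H + k\right) = -6 + \left(9 H + 9 k\right) = -6 + 9 H + 9 k$)
$I{\left(d \right)} = - 6 \sqrt{-3 + d}$ ($I{\left(d \right)} = - 6 \sqrt{d - 3} = - 6 \sqrt{-3 + d}$)
$Z{\left(S \right)} = - \frac{47}{6} - i + \frac{3 S}{2}$ ($Z{\left(S \right)} = \frac{\left(4 - 6 \sqrt{-3 + 2}\right) + \left(-6 + 9 S + 9 \left(-5\right)\right)}{6} = \frac{\left(4 - 6 \sqrt{-1}\right) - \left(51 - 9 S\right)}{6} = \frac{\left(4 - 6 i\right) + \left(-51 + 9 S\right)}{6} = \frac{-47 - 6 i + 9 S}{6} = - \frac{47}{6} - i + \frac{3 S}{2}$)
$\left(24 + Z{\left(1 \right)}\right) 119 = \left(24 - \left(\frac{19}{3} + i\right)\right) 119 = \left(\frac{53}{3} - i\right) 119 = \frac{6307}{3} - 119 i$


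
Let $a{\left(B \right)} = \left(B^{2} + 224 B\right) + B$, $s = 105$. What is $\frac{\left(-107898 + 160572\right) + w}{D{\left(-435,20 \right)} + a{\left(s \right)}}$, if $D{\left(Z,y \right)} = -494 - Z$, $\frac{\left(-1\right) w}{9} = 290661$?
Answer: $- \frac{2563275}{34591} \approx -74.102$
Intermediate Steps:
$w = -2615949$ ($w = \left(-9\right) 290661 = -2615949$)
$a{\left(B \right)} = B^{2} + 225 B$
$\frac{\left(-107898 + 160572\right) + w}{D{\left(-435,20 \right)} + a{\left(s \right)}} = \frac{\left(-107898 + 160572\right) - 2615949}{\left(-494 - -435\right) + 105 \left(225 + 105\right)} = \frac{52674 - 2615949}{\left(-494 + 435\right) + 105 \cdot 330} = - \frac{2563275}{-59 + 34650} = - \frac{2563275}{34591}$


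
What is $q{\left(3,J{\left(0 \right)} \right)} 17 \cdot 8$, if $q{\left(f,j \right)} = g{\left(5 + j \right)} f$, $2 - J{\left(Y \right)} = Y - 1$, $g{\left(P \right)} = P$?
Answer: $3264$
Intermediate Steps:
$J{\left(Y \right)} = 3 - Y$ ($J{\left(Y \right)} = 2 - \left(Y - 1\right) = 2 - \left(-1 + Y\right) = 3 - Y$)
$q{\left(f,j \right)} = f \left(5 + j\right)$ ($q{\left(f,j \right)} = \left(5 + j\right) f = f \left(5 + j\right)$)
$q{\left(3,J{\left(0 \right)} \right)} 17 \cdot 8 = 3 \left(5 + \left(3 - 0\right)\right) 17 \cdot 8 = 3 \left(5 + \left(3 + 0\right)\right) 17 \cdot 8 = 3 \left(5 + 3\right) 17 \cdot 8 = 3 \cdot 8 \cdot 17 \cdot 8 = 24 \cdot 17 \cdot 8 = 408 \cdot 8 = 3264$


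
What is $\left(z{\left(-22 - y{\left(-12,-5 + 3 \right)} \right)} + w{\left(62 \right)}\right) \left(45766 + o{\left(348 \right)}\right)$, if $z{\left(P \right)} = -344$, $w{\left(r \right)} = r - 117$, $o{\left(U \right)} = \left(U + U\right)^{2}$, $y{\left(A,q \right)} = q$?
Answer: $-211542618$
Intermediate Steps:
$o{\left(U \right)} = 4 U^{2}$ ($o{\left(U \right)} = \left(2 U\right)^{2} = 4 U^{2}$)
$w{\left(r \right)} = -117 + r$
$\left(z{\left(-22 - y{\left(-12,-5 + 3 \right)} \right)} + w{\left(62 \right)}\right) \left(45766 + o{\left(348 \right)}\right) = \left(-344 + \left(-117 + 62\right)\right) \left(45766 + 4 \cdot 348^{2}\right) = \left(-344 - 55\right) \left(45766 + 4 \cdot 121104\right) = - 399 \left(45766 + 484416\right) = \left(-399\right) 530182 = -211542618$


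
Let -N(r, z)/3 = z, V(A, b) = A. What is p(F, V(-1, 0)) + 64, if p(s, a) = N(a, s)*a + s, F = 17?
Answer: 132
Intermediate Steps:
N(r, z) = -3*z
p(s, a) = s - 3*a*s (p(s, a) = (-3*s)*a + s = -3*a*s + s = s - 3*a*s)
p(F, V(-1, 0)) + 64 = 17*(1 - 3*(-1)) + 64 = 17*(1 + 3) + 64 = 17*4 + 64 = 68 + 64 = 132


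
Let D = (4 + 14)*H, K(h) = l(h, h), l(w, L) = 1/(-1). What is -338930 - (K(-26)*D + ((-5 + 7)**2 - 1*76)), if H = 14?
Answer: -338606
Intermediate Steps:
l(w, L) = -1
K(h) = -1
D = 252 (D = (4 + 14)*14 = 18*14 = 252)
-338930 - (K(-26)*D + ((-5 + 7)**2 - 1*76)) = -338930 - (-1*252 + ((-5 + 7)**2 - 1*76)) = -338930 - (-252 + (2**2 - 76)) = -338930 - (-252 + (4 - 76)) = -338930 - (-252 - 72) = -338930 - 1*(-324) = -338930 + 324 = -338606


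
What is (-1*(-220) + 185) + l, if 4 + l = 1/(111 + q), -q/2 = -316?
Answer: 297944/743 ≈ 401.00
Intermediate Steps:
q = 632 (q = -2*(-316) = 632)
l = -2971/743 (l = -4 + 1/(111 + 632) = -4 + 1/743 = -2971/743 ≈ -3.9987)
(-1*(-220) + 185) + l = (-1*(-220) + 185) - 2971/743 = (220 + 185) - 2971/743 = 405 - 2971/743 = 297944/743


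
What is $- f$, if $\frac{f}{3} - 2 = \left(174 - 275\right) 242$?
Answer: $73320$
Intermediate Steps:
$f = -73320$ ($f = 6 + 3 \left(174 - 275\right) 242 = 6 + 3 \left(\left(-101\right) 242\right) = 6 + 3 \left(-24442\right) = 6 - 73326 = -73320$)
$- f = \left(-1\right) \left(-73320\right) = 73320$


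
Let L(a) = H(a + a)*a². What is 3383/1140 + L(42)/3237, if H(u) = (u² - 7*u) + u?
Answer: 338122069/94620 ≈ 3573.5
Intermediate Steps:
H(u) = u² - 6*u
L(a) = 2*a³*(-6 + 2*a) (L(a) = ((a + a)*(-6 + (a + a)))*a² = ((2*a)*(-6 + 2*a))*a² = (2*a*(-6 + 2*a))*a² = 2*a³*(-6 + 2*a))
3383/1140 + L(42)/3237 = 3383/1140 + (4*42³*(-3 + 42))/3237 = 3383*(1/1140) + (4*74088*39)*(1/3237) = 3383/1140 + 11557728*(1/3237) = 3383/1140 + 296352/83 = 338122069/94620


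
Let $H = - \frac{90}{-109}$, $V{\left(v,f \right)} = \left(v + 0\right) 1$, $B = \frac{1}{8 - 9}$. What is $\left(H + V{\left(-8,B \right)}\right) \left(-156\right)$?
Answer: $\frac{121992}{109} \approx 1119.2$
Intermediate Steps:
$B = -1$ ($B = \frac{1}{-1} = -1$)
$V{\left(v,f \right)} = v$ ($V{\left(v,f \right)} = v 1 = v$)
$H = \frac{90}{109}$ ($H = \left(-90\right) \left(- \frac{1}{109}\right) = \frac{90}{109} \approx 0.82569$)
$\left(H + V{\left(-8,B \right)}\right) \left(-156\right) = \left(\frac{90}{109} - 8\right) \left(-156\right) = \left(- \frac{782}{109}\right) \left(-156\right) = \frac{121992}{109}$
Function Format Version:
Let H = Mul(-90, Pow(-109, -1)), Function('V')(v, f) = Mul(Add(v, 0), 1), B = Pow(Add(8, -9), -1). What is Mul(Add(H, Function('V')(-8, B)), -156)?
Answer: Rational(121992, 109) ≈ 1119.2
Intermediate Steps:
B = -1 (B = Pow(-1, -1) = -1)
Function('V')(v, f) = v (Function('V')(v, f) = Mul(v, 1) = v)
H = Rational(90, 109) (H = Mul(-90, Rational(-1, 109)) = Rational(90, 109) ≈ 0.82569)
Mul(Add(H, Function('V')(-8, B)), -156) = Mul(Add(Rational(90, 109), -8), -156) = Mul(Rational(-782, 109), -156) = Rational(121992, 109)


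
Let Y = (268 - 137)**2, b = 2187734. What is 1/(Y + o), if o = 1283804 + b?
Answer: 1/3488699 ≈ 2.8664e-7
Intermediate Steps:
o = 3471538 (o = 1283804 + 2187734 = 3471538)
Y = 17161 (Y = 131**2 = 17161)
1/(Y + o) = 1/(17161 + 3471538) = 1/3488699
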